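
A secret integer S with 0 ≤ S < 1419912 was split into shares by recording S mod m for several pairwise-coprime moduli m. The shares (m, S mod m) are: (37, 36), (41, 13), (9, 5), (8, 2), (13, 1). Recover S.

677210

The moduli are pairwise coprime; N = 37·41·9·8·13 = 1419912.
N/37 = 38376; 38376 ≡ 7 (mod 37); 7·16 ≡ 1, so inverse 16.
N/41 = 34632; 34632 ≡ 28 (mod 41); 28·22 ≡ 1, so inverse 22.
N/9 = 157768; 157768 ≡ 7 (mod 9); 7·4 ≡ 1, so inverse 4.
N/8 = 177489; 177489 ≡ 1 (mod 8), inverse 1.
N/13 = 109224; 109224 ≡ 11 (mod 13); 11·6 ≡ 1, so inverse 6.
S ≡ 36·38376·16 + 13·34632·22 + 5·157768·4 + 2·177489·1 + 1·109224·6 = 36175010.
36175010 mod 1419912 = 677210.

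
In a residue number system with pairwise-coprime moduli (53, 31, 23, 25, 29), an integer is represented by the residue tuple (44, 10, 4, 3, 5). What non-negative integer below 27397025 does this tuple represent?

From x ≡ 44 (mod 53) write x = 44 + 53t. Substituting into x ≡ 10 (mod 31) gives 53t ≡ 28 (mod 31), and since 22⁻¹ ≡ 24 (mod 31), t ≡ 21. Hence x ≡ 44 + 53·21 = 1157 (mod 1643).
From x ≡ 1157 (mod 1643) write x = 1157 + 1643t. Substituting into x ≡ 4 (mod 23) gives 1643t ≡ 20 (mod 23), and since 10⁻¹ ≡ 7 (mod 23), t ≡ 2. Hence x ≡ 1157 + 1643·2 = 4443 (mod 37789).
From x ≡ 4443 (mod 37789) write x = 4443 + 37789t. Substituting into x ≡ 3 (mod 25) gives 37789t ≡ 10 (mod 25), and since 14⁻¹ ≡ 9 (mod 25), t ≡ 15. Hence x ≡ 4443 + 37789·15 = 571278 (mod 944725).
From x ≡ 571278 (mod 944725) write x = 571278 + 944725t. Substituting into x ≡ 5 (mod 29) gives 944725t ≡ 27 (mod 29), and since 21⁻¹ ≡ 18 (mod 29), t ≡ 22. Hence x ≡ 571278 + 944725·22 = 21355228 (mod 27397025).

21355228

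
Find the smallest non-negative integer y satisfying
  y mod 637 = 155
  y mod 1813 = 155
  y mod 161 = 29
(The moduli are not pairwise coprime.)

gcd(637, 1813) = 49 and 49 | (155 − 155), so the pair is consistent; merging gives y ≡ 155 (mod 23569), where 23569 = lcm(637, 1813).
gcd(23569, 161) = 7 and 7 | (29 − 155), so the pair is consistent; merging gives y ≡ 495104 (mod 542087), where 542087 = lcm(23569, 161).
The solution is unique modulo lcm(637, 1813, 161) = 542087.

495104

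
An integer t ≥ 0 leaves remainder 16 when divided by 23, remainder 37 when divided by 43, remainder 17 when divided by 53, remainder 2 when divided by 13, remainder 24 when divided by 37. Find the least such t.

13270740

The moduli are pairwise coprime; N = 23·43·53·13·37 = 25212577.
N/23 = 1096199; 1096199 ≡ 19 (mod 23); 19·17 ≡ 1, so inverse 17.
N/43 = 586339; 586339 ≡ 34 (mod 43); 34·19 ≡ 1, so inverse 19.
N/53 = 475709; 475709 ≡ 34 (mod 53); 34·39 ≡ 1, so inverse 39.
N/13 = 1939429; 1939429 ≡ 11 (mod 13); 11·6 ≡ 1, so inverse 6.
N/37 = 681421; 681421 ≡ 29 (mod 37); 29·23 ≡ 1, so inverse 23.
t ≡ 16·1096199·17 + 37·586339·19 + 17·475709·39 + 2·1939429·6 + 24·681421·23 = 1425175052.
1425175052 mod 25212577 = 13270740.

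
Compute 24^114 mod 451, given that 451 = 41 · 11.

159

Mod 41: 24 ≡ 24; by Fermat, exponent reduces to 114 mod 40 = 34; 24^34 ≡ 36 (mod 41).
Mod 11: 24 ≡ 2; by Fermat, exponent reduces to 114 mod 10 = 4; 2^4 ≡ 5 (mod 11).
Combine by CRT: x ≡ 36 (mod 41), x ≡ 5 (mod 11) ⇒ x ≡ 159 (mod 451).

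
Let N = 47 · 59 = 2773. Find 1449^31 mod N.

Mod 47: 1449 ≡ 39; 39^31 ≡ 45 (mod 47).
Mod 59: 1449 ≡ 33; 33^31 ≡ 32 (mod 59).
Combine by CRT: x ≡ 45 (mod 47), x ≡ 32 (mod 59) ⇒ x ≡ 327 (mod 2773).

327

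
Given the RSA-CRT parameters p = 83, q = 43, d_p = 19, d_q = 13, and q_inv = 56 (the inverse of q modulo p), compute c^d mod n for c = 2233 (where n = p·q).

m₁ = c^(d_p) mod p: c ≡ 75 (mod 83), and 75^19 mod 83 = 49.
m₂ = c^(d_q) mod q: c ≡ 40 (mod 43), and 40^13 mod 43 = 31.
h = q_inv·(m₁ − m₂) mod p = 56·(49 − 31) mod 83 = 12.
m = m₂ + h·q = 31 + 12·43 = 547.

547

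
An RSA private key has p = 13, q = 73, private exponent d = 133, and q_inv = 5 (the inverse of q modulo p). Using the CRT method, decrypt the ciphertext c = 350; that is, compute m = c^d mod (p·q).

d_p = d mod (p−1) = 133 mod 12 = 1; d_q = d mod (q−1) = 61.
m₁ = c^(d_p) mod p: c ≡ 12 (mod 13), and 12^1 mod 13 = 12.
m₂ = c^(d_q) mod q: c ≡ 58 (mod 73), and 58^61 mod 73 = 47.
h = q_inv·(m₁ − m₂) mod p = 5·(12 − 47) mod 13 = 7.
m = m₂ + h·q = 47 + 7·73 = 558.

558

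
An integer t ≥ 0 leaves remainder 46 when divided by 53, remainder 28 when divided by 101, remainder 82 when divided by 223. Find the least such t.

86383

The moduli are pairwise coprime; N = 53·101·223 = 1193719.
N/53 = 22523; 22523 ≡ 51 (mod 53); 51·26 ≡ 1, so inverse 26.
N/101 = 11819; 11819 ≡ 2 (mod 101); 2·51 ≡ 1, so inverse 51.
N/223 = 5353; 5353 ≡ 1 (mod 223), inverse 1.
t ≡ 46·22523·26 + 28·11819·51 + 82·5353·1 = 44253986.
44253986 mod 1193719 = 86383.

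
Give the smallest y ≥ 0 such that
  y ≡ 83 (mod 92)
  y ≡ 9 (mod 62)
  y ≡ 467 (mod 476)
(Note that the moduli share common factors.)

gcd(92, 62) = 2 and 2 | (9 − 83), so the pair is consistent; merging gives y ≡ 1187 (mod 2852), where 2852 = lcm(92, 62).
gcd(2852, 476) = 4 and 4 | (467 − 1187), so the pair is consistent; merging gives y ≡ 175159 (mod 339388), where 339388 = lcm(2852, 476).
The solution is unique modulo lcm(92, 62, 476) = 339388.

175159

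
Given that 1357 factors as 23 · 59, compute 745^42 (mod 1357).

163

Mod 23: 745 ≡ 9; by Fermat, exponent reduces to 42 mod 22 = 20; 9^20 ≡ 2 (mod 23).
Mod 59: 745 ≡ 37; 37^42 ≡ 45 (mod 59).
Combine by CRT: x ≡ 2 (mod 23), x ≡ 45 (mod 59) ⇒ x ≡ 163 (mod 1357).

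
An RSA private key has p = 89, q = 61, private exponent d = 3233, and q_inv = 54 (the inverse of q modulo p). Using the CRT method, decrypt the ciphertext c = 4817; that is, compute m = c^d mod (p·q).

437

d_p = d mod (p−1) = 3233 mod 88 = 65; d_q = d mod (q−1) = 53.
m₁ = c^(d_p) mod p: c ≡ 11 (mod 89), and 11^65 mod 89 = 81.
m₂ = c^(d_q) mod q: c ≡ 59 (mod 61), and 59^53 mod 61 = 10.
h = q_inv·(m₁ − m₂) mod p = 54·(81 − 10) mod 89 = 7.
m = m₂ + h·q = 10 + 7·61 = 437.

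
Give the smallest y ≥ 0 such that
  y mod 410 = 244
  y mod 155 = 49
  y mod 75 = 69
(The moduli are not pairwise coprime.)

170394

gcd(410, 155) = 5 and 5 | (49 − 244), so the pair is consistent; merging gives y ≡ 5164 (mod 12710), where 12710 = lcm(410, 155).
gcd(12710, 75) = 5 and 5 | (69 − 5164), so the pair is consistent; merging gives y ≡ 170394 (mod 190650), where 190650 = lcm(12710, 75).
The solution is unique modulo lcm(410, 155, 75) = 190650.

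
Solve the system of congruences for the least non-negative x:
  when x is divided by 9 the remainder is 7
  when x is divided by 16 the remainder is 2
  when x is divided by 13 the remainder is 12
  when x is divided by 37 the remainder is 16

19330

The moduli are pairwise coprime; N = 9·16·13·37 = 69264.
N/9 = 7696; 7696 ≡ 1 (mod 9), inverse 1.
N/16 = 4329; 4329 ≡ 9 (mod 16); 9·9 ≡ 1, so inverse 9.
N/13 = 5328; 5328 ≡ 11 (mod 13); 11·6 ≡ 1, so inverse 6.
N/37 = 1872; 1872 ≡ 22 (mod 37); 22·32 ≡ 1, so inverse 32.
x ≡ 7·7696·1 + 2·4329·9 + 12·5328·6 + 16·1872·32 = 1473874.
1473874 mod 69264 = 19330.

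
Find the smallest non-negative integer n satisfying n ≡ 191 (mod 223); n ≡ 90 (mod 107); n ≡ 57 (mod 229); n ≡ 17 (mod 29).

The moduli are pairwise coprime; M = 223·107·229·29 = 158460901.
M/223 = 710587; 710587 ≡ 109 (mod 223); 109·178 ≡ 1, so inverse 178.
M/107 = 1480943; 1480943 ≡ 63 (mod 107); 63·17 ≡ 1, so inverse 17.
M/229 = 691969; 691969 ≡ 160 (mod 229); 160·73 ≡ 1, so inverse 73.
M/29 = 5464169; 5464169 ≡ 18 (mod 29); 18·21 ≡ 1, so inverse 21.
n ≡ 191·710587·178 + 90·1480943·17 + 57·691969·73 + 17·5464169·21 = 31254370958.
31254370958 mod 158460901 = 37573461.

37573461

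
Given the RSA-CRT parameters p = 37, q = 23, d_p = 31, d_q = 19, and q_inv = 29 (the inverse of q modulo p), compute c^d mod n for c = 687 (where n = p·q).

m₁ = c^(d_p) mod p: c ≡ 21 (mod 37), and 21^31 mod 37 = 28.
m₂ = c^(d_q) mod q: c ≡ 20 (mod 23), and 20^19 mod 23 = 17.
h = q_inv·(m₁ − m₂) mod p = 29·(28 − 17) mod 37 = 23.
m = m₂ + h·q = 17 + 23·23 = 546.

546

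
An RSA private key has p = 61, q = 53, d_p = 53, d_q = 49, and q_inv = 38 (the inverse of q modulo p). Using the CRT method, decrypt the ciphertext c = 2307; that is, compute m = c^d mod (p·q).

599

m₁ = c^(d_p) mod p: c ≡ 50 (mod 61), and 50^53 mod 61 = 50.
m₂ = c^(d_q) mod q: c ≡ 28 (mod 53), and 28^49 mod 53 = 16.
h = q_inv·(m₁ − m₂) mod p = 38·(50 − 16) mod 61 = 11.
m = m₂ + h·q = 16 + 11·53 = 599.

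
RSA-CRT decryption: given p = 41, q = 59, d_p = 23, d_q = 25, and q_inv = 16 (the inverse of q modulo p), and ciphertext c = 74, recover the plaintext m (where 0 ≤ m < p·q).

964

m₁ = c^(d_p) mod p: c ≡ 33 (mod 41), and 33^23 mod 41 = 21.
m₂ = c^(d_q) mod q: c ≡ 15 (mod 59), and 15^25 mod 59 = 20.
h = q_inv·(m₁ − m₂) mod p = 16·(21 − 20) mod 41 = 16.
m = m₂ + h·q = 20 + 16·59 = 964.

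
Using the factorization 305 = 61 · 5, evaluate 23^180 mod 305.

Mod 61: 23 ≡ 23; since 60 | 180, by Fermat 23^180 ≡ 1 (mod 61).
Mod 5: 23 ≡ 3; since 4 | 180, by Fermat 3^180 ≡ 1 (mod 5).
Combine by CRT: x ≡ 1 (mod 61), x ≡ 1 (mod 5) ⇒ x ≡ 1 (mod 305).

1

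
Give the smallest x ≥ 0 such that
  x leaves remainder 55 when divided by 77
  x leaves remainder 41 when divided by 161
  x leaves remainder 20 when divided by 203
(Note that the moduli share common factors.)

Combine the congruences pairwise.
gcd(77, 161) = 7 and 7 | (41 − 55), so the pair is consistent; merging gives x ≡ 363 (mod 1771), where 1771 = lcm(77, 161).
gcd(1771, 203) = 7 and 7 | (20 − 363), so the pair is consistent; merging gives x ≡ 30470 (mod 51359), where 51359 = lcm(1771, 203).
The solution is unique modulo lcm(77, 161, 203) = 51359.

30470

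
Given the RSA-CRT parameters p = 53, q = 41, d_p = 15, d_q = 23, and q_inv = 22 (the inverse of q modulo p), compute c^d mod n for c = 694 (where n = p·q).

m₁ = c^(d_p) mod p: c ≡ 5 (mod 53), and 5^15 mod 53 = 45.
m₂ = c^(d_q) mod q: c ≡ 38 (mod 41), and 38^23 mod 41 = 27.
h = q_inv·(m₁ − m₂) mod p = 22·(45 − 27) mod 53 = 25.
m = m₂ + h·q = 27 + 25·41 = 1052.

1052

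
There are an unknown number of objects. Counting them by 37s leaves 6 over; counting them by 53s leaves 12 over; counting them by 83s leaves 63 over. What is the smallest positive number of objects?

74265

Combine the congruences pairwise.
From N ≡ 6 (mod 37) write N = 6 + 37t. Substituting into N ≡ 12 (mod 53) gives 37t ≡ 6 (mod 53), and since 37⁻¹ ≡ 43 (mod 53), t ≡ 46. Hence N ≡ 6 + 37·46 = 1708 (mod 1961).
From N ≡ 1708 (mod 1961) write N = 1708 + 1961t. Substituting into N ≡ 63 (mod 83) gives 1961t ≡ 15 (mod 83), and since 52⁻¹ ≡ 8 (mod 83), t ≡ 37. Hence N ≡ 1708 + 1961·37 = 74265 (mod 162763).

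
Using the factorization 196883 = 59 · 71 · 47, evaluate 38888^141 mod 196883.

32427

Mod 59: 38888 ≡ 7; by Fermat, exponent reduces to 141 mod 58 = 25; 7^25 ≡ 36 (mod 59).
Mod 71: 38888 ≡ 51; by Fermat, exponent reduces to 141 mod 70 = 1; 51^1 ≡ 51 (mod 71).
Mod 47: 38888 ≡ 19; by Fermat, exponent reduces to 141 mod 46 = 3; 19^3 ≡ 44 (mod 47).
Combine by CRT: x ≡ 36 (mod 59), x ≡ 51 (mod 71), x ≡ 44 (mod 47) ⇒ x ≡ 32427 (mod 196883).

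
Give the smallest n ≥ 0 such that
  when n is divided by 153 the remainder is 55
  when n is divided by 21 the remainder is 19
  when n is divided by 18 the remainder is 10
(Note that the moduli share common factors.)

208

gcd(153, 21) = 3 and 3 | (19 − 55), so the pair is consistent; merging gives n ≡ 208 (mod 1071), where 1071 = lcm(153, 21).
gcd(1071, 18) = 9 and 9 | (10 − 208), so the pair is consistent; merging gives n ≡ 208 (mod 2142), where 2142 = lcm(1071, 18).
The solution is unique modulo lcm(153, 21, 18) = 2142.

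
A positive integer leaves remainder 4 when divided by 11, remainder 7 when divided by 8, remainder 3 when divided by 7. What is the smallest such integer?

From t ≡ 4 (mod 11) write t = 4 + 11s. Substituting into t ≡ 7 (mod 8) gives 11s ≡ 3 (mod 8), and since 3⁻¹ ≡ 3 (mod 8), s ≡ 1. Hence t ≡ 4 + 11·1 = 15 (mod 88).
From t ≡ 15 (mod 88) write t = 15 + 88s. Substituting into t ≡ 3 (mod 7) gives 88s ≡ 2 (mod 7), and since 4⁻¹ ≡ 2 (mod 7), s ≡ 4. Hence t ≡ 15 + 88·4 = 367 (mod 616).

367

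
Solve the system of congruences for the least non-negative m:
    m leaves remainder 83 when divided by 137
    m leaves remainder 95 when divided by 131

Combine the congruences pairwise.
From m ≡ 83 (mod 137) write m = 83 + 137t. Substituting into m ≡ 95 (mod 131) gives 137t ≡ 12 (mod 131), and since 6⁻¹ ≡ 22 (mod 131), t ≡ 2. Hence m ≡ 83 + 137·2 = 357 (mod 17947).

357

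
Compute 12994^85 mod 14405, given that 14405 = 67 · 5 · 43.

Mod 67: 12994 ≡ 63; by Fermat, exponent reduces to 85 mod 66 = 19; 63^19 ≡ 32 (mod 67).
Mod 5: 12994 ≡ 4; by Fermat, exponent reduces to 85 mod 4 = 1; 4^1 ≡ 4 (mod 5).
Mod 43: 12994 ≡ 8; by Fermat, exponent reduces to 85 mod 42 = 1; 8^1 ≡ 8 (mod 43).
Combine by CRT: x ≡ 32 (mod 67), x ≡ 4 (mod 5), x ≡ 8 (mod 43) ⇒ x ≡ 11489 (mod 14405).

11489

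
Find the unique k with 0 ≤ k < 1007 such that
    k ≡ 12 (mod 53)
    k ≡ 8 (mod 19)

Combine the congruences pairwise.
From k ≡ 12 (mod 53) write k = 12 + 53t. Substituting into k ≡ 8 (mod 19) gives 53t ≡ 15 (mod 19), and since 15⁻¹ ≡ 14 (mod 19), t ≡ 1. Hence k ≡ 12 + 53·1 = 65 (mod 1007).

65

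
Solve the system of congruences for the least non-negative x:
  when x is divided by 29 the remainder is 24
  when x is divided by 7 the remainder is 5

82

From x ≡ 24 (mod 29) write x = 24 + 29t. Substituting into x ≡ 5 (mod 7) gives 29t ≡ 2 (mod 7), and since 1⁻¹ ≡ 1 (mod 7), t ≡ 2. Hence x ≡ 24 + 29·2 = 82 (mod 203).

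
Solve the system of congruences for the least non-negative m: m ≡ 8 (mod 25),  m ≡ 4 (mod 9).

From m ≡ 8 (mod 25) write m = 8 + 25t. Substituting into m ≡ 4 (mod 9) gives 25t ≡ 5 (mod 9), and since 7⁻¹ ≡ 4 (mod 9), t ≡ 2. Hence m ≡ 8 + 25·2 = 58 (mod 225).

58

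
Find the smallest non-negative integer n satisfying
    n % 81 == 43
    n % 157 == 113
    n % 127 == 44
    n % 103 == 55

From n ≡ 43 (mod 81) write n = 43 + 81t. Substituting into n ≡ 113 (mod 157) gives 81t ≡ 70 (mod 157), and since 81⁻¹ ≡ 126 (mod 157), t ≡ 28. Hence n ≡ 43 + 81·28 = 2311 (mod 12717).
From n ≡ 2311 (mod 12717) write n = 2311 + 12717t. Substituting into n ≡ 44 (mod 127) gives 12717t ≡ 19 (mod 127), and since 17⁻¹ ≡ 15 (mod 127), t ≡ 31. Hence n ≡ 2311 + 12717·31 = 396538 (mod 1615059).
From n ≡ 396538 (mod 1615059) write n = 396538 + 1615059t. Substituting into n ≡ 55 (mod 103) gives 1615059t ≡ 67 (mod 103), and since 19⁻¹ ≡ 38 (mod 103), t ≡ 74. Hence n ≡ 396538 + 1615059·74 = 119910904 (mod 166351077).

119910904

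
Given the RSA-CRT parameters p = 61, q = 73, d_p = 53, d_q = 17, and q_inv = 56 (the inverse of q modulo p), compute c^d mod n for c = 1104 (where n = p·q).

m₁ = c^(d_p) mod p: c ≡ 6 (mod 61), and 6^53 mod 61 = 35.
m₂ = c^(d_q) mod q: c ≡ 9 (mod 73), and 9^17 mod 73 = 65.
h = q_inv·(m₁ − m₂) mod p = 56·(35 − 65) mod 61 = 28.
m = m₂ + h·q = 65 + 28·73 = 2109.

2109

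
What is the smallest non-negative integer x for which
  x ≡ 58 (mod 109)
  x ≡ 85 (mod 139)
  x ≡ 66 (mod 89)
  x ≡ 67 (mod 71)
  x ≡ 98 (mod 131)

7849083082

From x ≡ 58 (mod 109) write x = 58 + 109t. Substituting into x ≡ 85 (mod 139) gives 109t ≡ 27 (mod 139), and since 109⁻¹ ≡ 88 (mod 139), t ≡ 13. Hence x ≡ 58 + 109·13 = 1475 (mod 15151).
From x ≡ 1475 (mod 15151) write x = 1475 + 15151t. Substituting into x ≡ 66 (mod 89) gives 15151t ≡ 15 (mod 89), and since 21⁻¹ ≡ 17 (mod 89), t ≡ 77. Hence x ≡ 1475 + 15151·77 = 1168102 (mod 1348439).
From x ≡ 1168102 (mod 1348439) write x = 1168102 + 1348439t. Substituting into x ≡ 67 (mod 71) gives 1348439t ≡ 57 (mod 71), and since 7⁻¹ ≡ 61 (mod 71), t ≡ 69. Hence x ≡ 1168102 + 1348439·69 = 94210393 (mod 95739169).
From x ≡ 94210393 (mod 95739169) write x = 94210393 + 95739169t. Substituting into x ≡ 98 (mod 131) gives 95739169t ≡ 58 (mod 131), and since 46⁻¹ ≡ 94 (mod 131), t ≡ 81. Hence x ≡ 94210393 + 95739169·81 = 7849083082 (mod 12541831139).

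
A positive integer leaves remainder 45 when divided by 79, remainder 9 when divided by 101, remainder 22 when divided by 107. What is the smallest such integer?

The moduli are pairwise coprime; N = 79·101·107 = 853753.
N/79 = 10807; 10807 ≡ 63 (mod 79); 63·74 ≡ 1, so inverse 74.
N/101 = 8453; 8453 ≡ 70 (mod 101); 70·13 ≡ 1, so inverse 13.
N/107 = 7979; 7979 ≡ 61 (mod 107); 61·100 ≡ 1, so inverse 100.
k ≡ 45·10807·74 + 9·8453·13 + 22·7979·100 = 54530111.
54530111 mod 853753 = 743672.

743672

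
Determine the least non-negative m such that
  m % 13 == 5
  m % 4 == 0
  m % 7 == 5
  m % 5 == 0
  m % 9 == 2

The moduli are pairwise coprime; N = 13·4·7·5·9 = 16380.
N/13 = 1260; 1260 ≡ 12 (mod 13); 12·12 ≡ 1, so inverse 12.
N/4 = 4095; 4095 ≡ 3 (mod 4); 3·3 ≡ 1, so inverse 3.
N/7 = 2340; 2340 ≡ 2 (mod 7); 2·4 ≡ 1, so inverse 4.
N/5 = 3276; 3276 ≡ 1 (mod 5), inverse 1.
N/9 = 1820; 1820 ≡ 2 (mod 9); 2·5 ≡ 1, so inverse 5.
m ≡ 5·1260·12 + 0·4095·3 + 5·2340·4 + 0·3276·1 + 2·1820·5 = 140600.
140600 mod 16380 = 9560.

9560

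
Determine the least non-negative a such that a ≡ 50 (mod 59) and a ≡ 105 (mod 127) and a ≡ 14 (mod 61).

278235

From a ≡ 50 (mod 59) write a = 50 + 59t. Substituting into a ≡ 105 (mod 127) gives 59t ≡ 55 (mod 127), and since 59⁻¹ ≡ 28 (mod 127), t ≡ 16. Hence a ≡ 50 + 59·16 = 994 (mod 7493).
From a ≡ 994 (mod 7493) write a = 994 + 7493t. Substituting into a ≡ 14 (mod 61) gives 7493t ≡ 57 (mod 61), and since 51⁻¹ ≡ 6 (mod 61), t ≡ 37. Hence a ≡ 994 + 7493·37 = 278235 (mod 457073).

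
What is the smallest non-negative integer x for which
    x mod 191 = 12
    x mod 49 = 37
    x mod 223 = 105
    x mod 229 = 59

251728080

From x ≡ 12 (mod 191) write x = 12 + 191t. Substituting into x ≡ 37 (mod 49) gives 191t ≡ 25 (mod 49), and since 44⁻¹ ≡ 39 (mod 49), t ≡ 44. Hence x ≡ 12 + 191·44 = 8416 (mod 9359).
From x ≡ 8416 (mod 9359) write x = 8416 + 9359t. Substituting into x ≡ 105 (mod 223) gives 9359t ≡ 163 (mod 223), and since 216⁻¹ ≡ 191 (mod 223), t ≡ 136. Hence x ≡ 8416 + 9359·136 = 1281240 (mod 2087057).
From x ≡ 1281240 (mod 2087057) write x = 1281240 + 2087057t. Substituting into x ≡ 59 (mod 229) gives 2087057t ≡ 74 (mod 229), and since 180⁻¹ ≡ 14 (mod 229), t ≡ 120. Hence x ≡ 1281240 + 2087057·120 = 251728080 (mod 477936053).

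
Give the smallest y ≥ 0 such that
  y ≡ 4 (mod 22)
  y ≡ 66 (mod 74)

gcd(22, 74) = 2 and 2 | (66 − 4), so the pair is consistent; merging gives y ≡ 510 (mod 814), where 814 = lcm(22, 74).
The solution is unique modulo lcm(22, 74) = 814.

510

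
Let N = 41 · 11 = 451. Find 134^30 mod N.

155

Mod 41: 134 ≡ 11; 11^30 ≡ 32 (mod 41).
Mod 11: 134 ≡ 2; since 10 | 30, by Fermat 2^30 ≡ 1 (mod 11).
Combine by CRT: x ≡ 32 (mod 41), x ≡ 1 (mod 11) ⇒ x ≡ 155 (mod 451).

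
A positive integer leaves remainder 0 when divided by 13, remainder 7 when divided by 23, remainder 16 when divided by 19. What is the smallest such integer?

2353

From n ≡ 0 (mod 13) write n = 0 + 13t. Substituting into n ≡ 7 (mod 23) gives 13t ≡ 7 (mod 23), and since 13⁻¹ ≡ 16 (mod 23), t ≡ 20. Hence n ≡ 0 + 13·20 = 260 (mod 299).
From n ≡ 260 (mod 299) write n = 260 + 299t. Substituting into n ≡ 16 (mod 19) gives 299t ≡ 3 (mod 19), and since 14⁻¹ ≡ 15 (mod 19), t ≡ 7. Hence n ≡ 260 + 299·7 = 2353 (mod 5681).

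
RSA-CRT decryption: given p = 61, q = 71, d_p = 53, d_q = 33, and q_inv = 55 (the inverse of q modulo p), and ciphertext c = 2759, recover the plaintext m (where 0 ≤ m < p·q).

m₁ = c^(d_p) mod p: c ≡ 14 (mod 61), and 14^53 mod 61 = 48.
m₂ = c^(d_q) mod q: c ≡ 61 (mod 71), and 61^33 mod 71 = 22.
h = q_inv·(m₁ − m₂) mod p = 55·(48 − 22) mod 61 = 27.
m = m₂ + h·q = 22 + 27·71 = 1939.

1939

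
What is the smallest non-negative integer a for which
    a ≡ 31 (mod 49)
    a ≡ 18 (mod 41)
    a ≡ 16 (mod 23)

31342

The moduli are pairwise coprime; N = 49·41·23 = 46207.
N/49 = 943; 943 ≡ 12 (mod 49); 12·45 ≡ 1, so inverse 45.
N/41 = 1127; 1127 ≡ 20 (mod 41); 20·39 ≡ 1, so inverse 39.
N/23 = 2009; 2009 ≡ 8 (mod 23); 8·3 ≡ 1, so inverse 3.
a ≡ 31·943·45 + 18·1127·39 + 16·2009·3 = 2203071.
2203071 mod 46207 = 31342.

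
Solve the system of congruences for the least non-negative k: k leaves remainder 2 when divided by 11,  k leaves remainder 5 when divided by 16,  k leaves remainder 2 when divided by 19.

The moduli are pairwise coprime; N = 11·16·19 = 3344.
N/11 = 304; 304 ≡ 7 (mod 11); 7·8 ≡ 1, so inverse 8.
N/16 = 209; 209 ≡ 1 (mod 16), inverse 1.
N/19 = 176; 176 ≡ 5 (mod 19); 5·4 ≡ 1, so inverse 4.
k ≡ 2·304·8 + 5·209·1 + 2·176·4 = 7317.
7317 mod 3344 = 629.

629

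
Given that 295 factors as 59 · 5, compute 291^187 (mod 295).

Mod 59: 291 ≡ 55; by Fermat, exponent reduces to 187 mod 58 = 13; 55^13 ≡ 37 (mod 59).
Mod 5: 291 ≡ 1; by Fermat, exponent reduces to 187 mod 4 = 3; 1^3 ≡ 1 (mod 5).
Combine by CRT: x ≡ 37 (mod 59), x ≡ 1 (mod 5) ⇒ x ≡ 96 (mod 295).

96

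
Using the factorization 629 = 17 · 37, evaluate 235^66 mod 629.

Mod 17: 235 ≡ 14; by Fermat, exponent reduces to 66 mod 16 = 2; 14^2 ≡ 9 (mod 17).
Mod 37: 235 ≡ 13; by Fermat, exponent reduces to 66 mod 36 = 30; 13^30 ≡ 27 (mod 37).
Combine by CRT: x ≡ 9 (mod 17), x ≡ 27 (mod 37) ⇒ x ≡ 434 (mod 629).

434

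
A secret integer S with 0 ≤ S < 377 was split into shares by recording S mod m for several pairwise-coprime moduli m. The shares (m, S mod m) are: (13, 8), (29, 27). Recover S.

Combine the congruences pairwise.
From S ≡ 8 (mod 13) write S = 8 + 13t. Substituting into S ≡ 27 (mod 29) gives 13t ≡ 19 (mod 29), and since 13⁻¹ ≡ 9 (mod 29), t ≡ 26. Hence S ≡ 8 + 13·26 = 346 (mod 377).

346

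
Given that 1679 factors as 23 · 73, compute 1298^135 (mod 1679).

Mod 23: 1298 ≡ 10; by Fermat, exponent reduces to 135 mod 22 = 3; 10^3 ≡ 11 (mod 23).
Mod 73: 1298 ≡ 57; by Fermat, exponent reduces to 135 mod 72 = 63; 57^63 ≡ 72 (mod 73).
Combine by CRT: x ≡ 11 (mod 23), x ≡ 72 (mod 73) ⇒ x ≡ 218 (mod 1679).

218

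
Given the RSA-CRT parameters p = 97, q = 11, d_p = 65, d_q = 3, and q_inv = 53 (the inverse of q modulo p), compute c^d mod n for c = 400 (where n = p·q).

691

m₁ = c^(d_p) mod p: c ≡ 12 (mod 97), and 12^65 mod 97 = 12.
m₂ = c^(d_q) mod q: c ≡ 4 (mod 11), and 4^3 mod 11 = 9.
h = q_inv·(m₁ − m₂) mod p = 53·(12 − 9) mod 97 = 62.
m = m₂ + h·q = 9 + 62·11 = 691.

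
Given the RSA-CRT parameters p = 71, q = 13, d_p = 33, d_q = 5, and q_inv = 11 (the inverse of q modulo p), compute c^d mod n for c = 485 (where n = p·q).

m₁ = c^(d_p) mod p: c ≡ 59 (mod 71), and 59^33 mod 71 = 35.
m₂ = c^(d_q) mod q: c ≡ 4 (mod 13), and 4^5 mod 13 = 10.
h = q_inv·(m₁ − m₂) mod p = 11·(35 − 10) mod 71 = 62.
m = m₂ + h·q = 10 + 62·13 = 816.

816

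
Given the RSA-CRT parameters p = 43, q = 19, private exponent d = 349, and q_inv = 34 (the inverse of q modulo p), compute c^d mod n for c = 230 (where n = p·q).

d_p = d mod (p−1) = 349 mod 42 = 13; d_q = d mod (q−1) = 7.
m₁ = c^(d_p) mod p: c ≡ 15 (mod 43), and 15^13 mod 43 = 9.
m₂ = c^(d_q) mod q: c ≡ 2 (mod 19), and 2^7 mod 19 = 14.
h = q_inv·(m₁ − m₂) mod p = 34·(9 − 14) mod 43 = 2.
m = m₂ + h·q = 14 + 2·19 = 52.

52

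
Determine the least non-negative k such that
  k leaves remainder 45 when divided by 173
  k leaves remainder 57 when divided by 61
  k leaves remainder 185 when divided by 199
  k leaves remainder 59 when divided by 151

273757321

From k ≡ 45 (mod 173) write k = 45 + 173t. Substituting into k ≡ 57 (mod 61) gives 173t ≡ 12 (mod 61), and since 51⁻¹ ≡ 6 (mod 61), t ≡ 11. Hence k ≡ 45 + 173·11 = 1948 (mod 10553).
From k ≡ 1948 (mod 10553) write k = 1948 + 10553t. Substituting into k ≡ 185 (mod 199) gives 10553t ≡ 28 (mod 199), and since 6⁻¹ ≡ 166 (mod 199), t ≡ 71. Hence k ≡ 1948 + 10553·71 = 751211 (mod 2100047).
From k ≡ 751211 (mod 2100047) write k = 751211 + 2100047t. Substituting into k ≡ 59 (mod 151) gives 2100047t ≡ 73 (mod 151), and since 90⁻¹ ≡ 99 (mod 151), t ≡ 130. Hence k ≡ 751211 + 2100047·130 = 273757321 (mod 317107097).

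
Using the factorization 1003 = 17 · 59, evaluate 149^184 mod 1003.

Mod 17: 149 ≡ 13; by Fermat, exponent reduces to 184 mod 16 = 8; 13^8 ≡ 1 (mod 17).
Mod 59: 149 ≡ 31; by Fermat, exponent reduces to 184 mod 58 = 10; 31^10 ≡ 22 (mod 59).
Combine by CRT: x ≡ 1 (mod 17), x ≡ 22 (mod 59) ⇒ x ≡ 494 (mod 1003).

494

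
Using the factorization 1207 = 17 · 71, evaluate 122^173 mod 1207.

964

Mod 17: 122 ≡ 3; by Fermat, exponent reduces to 173 mod 16 = 13; 3^13 ≡ 12 (mod 17).
Mod 71: 122 ≡ 51; by Fermat, exponent reduces to 173 mod 70 = 33; 51^33 ≡ 41 (mod 71).
Combine by CRT: x ≡ 12 (mod 17), x ≡ 41 (mod 71) ⇒ x ≡ 964 (mod 1207).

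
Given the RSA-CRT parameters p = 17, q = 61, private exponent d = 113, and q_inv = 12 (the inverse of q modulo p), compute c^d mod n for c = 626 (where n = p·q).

728

d_p = d mod (p−1) = 113 mod 16 = 1; d_q = d mod (q−1) = 53.
m₁ = c^(d_p) mod p: c ≡ 14 (mod 17), and 14^1 mod 17 = 14.
m₂ = c^(d_q) mod q: c ≡ 16 (mod 61), and 16^53 mod 61 = 57.
h = q_inv·(m₁ − m₂) mod p = 12·(14 − 57) mod 17 = 11.
m = m₂ + h·q = 57 + 11·61 = 728.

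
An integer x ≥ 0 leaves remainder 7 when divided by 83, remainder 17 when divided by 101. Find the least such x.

6481

Combine the congruences pairwise.
From x ≡ 7 (mod 83) write x = 7 + 83t. Substituting into x ≡ 17 (mod 101) gives 83t ≡ 10 (mod 101), and since 83⁻¹ ≡ 28 (mod 101), t ≡ 78. Hence x ≡ 7 + 83·78 = 6481 (mod 8383).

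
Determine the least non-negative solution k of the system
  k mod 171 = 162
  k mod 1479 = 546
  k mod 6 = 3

161757

gcd(171, 1479) = 3 and 3 | (546 − 162), so the pair is consistent; merging gives k ≡ 77454 (mod 84303), where 84303 = lcm(171, 1479).
gcd(84303, 6) = 3 and 3 | (3 − 77454), so the pair is consistent; merging gives k ≡ 161757 (mod 168606), where 168606 = lcm(84303, 6).
The solution is unique modulo lcm(171, 1479, 6) = 168606.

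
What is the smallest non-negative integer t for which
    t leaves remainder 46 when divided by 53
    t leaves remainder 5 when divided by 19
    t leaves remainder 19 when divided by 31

1848

From t ≡ 46 (mod 53) write t = 46 + 53s. Substituting into t ≡ 5 (mod 19) gives 53s ≡ 16 (mod 19), and since 15⁻¹ ≡ 14 (mod 19), s ≡ 15. Hence t ≡ 46 + 53·15 = 841 (mod 1007).
From t ≡ 841 (mod 1007) write t = 841 + 1007s. Substituting into t ≡ 19 (mod 31) gives 1007s ≡ 15 (mod 31), and since 15⁻¹ ≡ 29 (mod 31), s ≡ 1. Hence t ≡ 841 + 1007·1 = 1848 (mod 31217).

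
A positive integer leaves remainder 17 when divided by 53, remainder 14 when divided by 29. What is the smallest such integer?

Combine the congruences pairwise.
From m ≡ 17 (mod 53) write m = 17 + 53t. Substituting into m ≡ 14 (mod 29) gives 53t ≡ 26 (mod 29), and since 24⁻¹ ≡ 23 (mod 29), t ≡ 18. Hence m ≡ 17 + 53·18 = 971 (mod 1537).

971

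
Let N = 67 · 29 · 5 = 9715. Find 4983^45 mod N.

Mod 67: 4983 ≡ 25; 25^45 ≡ 25 (mod 67).
Mod 29: 4983 ≡ 24; by Fermat, exponent reduces to 45 mod 28 = 17; 24^17 ≡ 20 (mod 29).
Mod 5: 4983 ≡ 3; by Fermat, exponent reduces to 45 mod 4 = 1; 3^1 ≡ 3 (mod 5).
Combine by CRT: x ≡ 25 (mod 67), x ≡ 20 (mod 29), x ≡ 3 (mod 5) ⇒ x ≡ 7328 (mod 9715).

7328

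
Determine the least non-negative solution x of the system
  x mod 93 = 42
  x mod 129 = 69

972

Combine the congruences pairwise.
gcd(93, 129) = 3 and 3 | (69 − 42), so the pair is consistent; merging gives x ≡ 972 (mod 3999), where 3999 = lcm(93, 129).
The solution is unique modulo lcm(93, 129) = 3999.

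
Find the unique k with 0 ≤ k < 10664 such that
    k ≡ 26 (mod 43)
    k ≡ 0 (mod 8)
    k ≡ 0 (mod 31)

The moduli are pairwise coprime; N = 43·8·31 = 10664.
N/43 = 248; 248 ≡ 33 (mod 43); 33·30 ≡ 1, so inverse 30.
N/8 = 1333; 1333 ≡ 5 (mod 8); 5·5 ≡ 1, so inverse 5.
N/31 = 344; 344 ≡ 3 (mod 31); 3·21 ≡ 1, so inverse 21.
k ≡ 26·248·30 + 0·1333·5 + 0·344·21 = 193440.
193440 mod 10664 = 1488.

1488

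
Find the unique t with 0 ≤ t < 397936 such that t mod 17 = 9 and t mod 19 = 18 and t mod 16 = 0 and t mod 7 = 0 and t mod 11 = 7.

33040

The moduli are pairwise coprime; N = 17·19·16·7·11 = 397936.
N/17 = 23408; 23408 ≡ 16 (mod 17); 16·16 ≡ 1, so inverse 16.
N/19 = 20944; 20944 ≡ 6 (mod 19); 6·16 ≡ 1, so inverse 16.
N/16 = 24871; 24871 ≡ 7 (mod 16); 7·7 ≡ 1, so inverse 7.
N/7 = 56848; 56848 ≡ 1 (mod 7), inverse 1.
N/11 = 36176; 36176 ≡ 8 (mod 11); 8·7 ≡ 1, so inverse 7.
t ≡ 9·23408·16 + 18·20944·16 + 0·24871·7 + 0·56848·1 + 7·36176·7 = 11175248.
11175248 mod 397936 = 33040.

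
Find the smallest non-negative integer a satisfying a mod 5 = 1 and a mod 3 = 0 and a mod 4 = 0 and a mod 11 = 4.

The moduli are pairwise coprime; N = 5·3·4·11 = 660.
N/5 = 132; 132 ≡ 2 (mod 5); 2·3 ≡ 1, so inverse 3.
N/3 = 220; 220 ≡ 1 (mod 3), inverse 1.
N/4 = 165; 165 ≡ 1 (mod 4), inverse 1.
N/11 = 60; 60 ≡ 5 (mod 11); 5·9 ≡ 1, so inverse 9.
a ≡ 1·132·3 + 0·220·1 + 0·165·1 + 4·60·9 = 2556.
2556 mod 660 = 576.

576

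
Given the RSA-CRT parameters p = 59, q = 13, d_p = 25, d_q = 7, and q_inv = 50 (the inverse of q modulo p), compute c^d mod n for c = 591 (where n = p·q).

709

m₁ = c^(d_p) mod p: c ≡ 1 (mod 59), and 1^25 mod 59 = 1.
m₂ = c^(d_q) mod q: c ≡ 6 (mod 13), and 6^7 mod 13 = 7.
h = q_inv·(m₁ − m₂) mod p = 50·(1 − 7) mod 59 = 54.
m = m₂ + h·q = 7 + 54·13 = 709.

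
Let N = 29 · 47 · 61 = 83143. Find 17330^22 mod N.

Mod 29: 17330 ≡ 17; 17^22 ≡ 28 (mod 29).
Mod 47: 17330 ≡ 34; 34^22 ≡ 18 (mod 47).
Mod 61: 17330 ≡ 6; 6^22 ≡ 45 (mod 61).
Combine by CRT: x ≡ 28 (mod 29), x ≡ 18 (mod 47), x ≡ 45 (mod 61) ⇒ x ≡ 48052 (mod 83143).

48052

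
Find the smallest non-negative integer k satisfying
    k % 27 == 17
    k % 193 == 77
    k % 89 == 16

393218

The moduli are pairwise coprime; N = 27·193·89 = 463779.
N/27 = 17177; 17177 ≡ 5 (mod 27); 5·11 ≡ 1, so inverse 11.
N/193 = 2403; 2403 ≡ 87 (mod 193); 87·71 ≡ 1, so inverse 71.
N/89 = 5211; 5211 ≡ 49 (mod 89); 49·20 ≡ 1, so inverse 20.
k ≡ 17·17177·11 + 77·2403·71 + 16·5211·20 = 18016820.
18016820 mod 463779 = 393218.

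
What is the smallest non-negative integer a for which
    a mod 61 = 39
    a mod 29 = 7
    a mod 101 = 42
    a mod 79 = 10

11272046

From a ≡ 39 (mod 61) write a = 39 + 61t. Substituting into a ≡ 7 (mod 29) gives 61t ≡ 26 (mod 29), and since 3⁻¹ ≡ 10 (mod 29), t ≡ 28. Hence a ≡ 39 + 61·28 = 1747 (mod 1769).
From a ≡ 1747 (mod 1769) write a = 1747 + 1769t. Substituting into a ≡ 42 (mod 101) gives 1769t ≡ 12 (mod 101), and since 52⁻¹ ≡ 68 (mod 101), t ≡ 8. Hence a ≡ 1747 + 1769·8 = 15899 (mod 178669).
From a ≡ 15899 (mod 178669) write a = 15899 + 178669t. Substituting into a ≡ 10 (mod 79) gives 178669t ≡ 69 (mod 79), and since 50⁻¹ ≡ 49 (mod 79), t ≡ 63. Hence a ≡ 15899 + 178669·63 = 11272046 (mod 14114851).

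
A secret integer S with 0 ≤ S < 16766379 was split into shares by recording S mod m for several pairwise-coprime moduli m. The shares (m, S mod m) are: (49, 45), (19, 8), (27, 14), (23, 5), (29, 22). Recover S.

The moduli are pairwise coprime; N = 49·19·27·23·29 = 16766379.
N/49 = 342171; 342171 ≡ 4 (mod 49); 4·37 ≡ 1, so inverse 37.
N/19 = 882441; 882441 ≡ 5 (mod 19); 5·4 ≡ 1, so inverse 4.
N/27 = 620977; 620977 ≡ 4 (mod 27); 4·7 ≡ 1, so inverse 7.
N/23 = 728973; 728973 ≡ 11 (mod 23); 11·21 ≡ 1, so inverse 21.
N/29 = 578151; 578151 ≡ 7 (mod 29); 7·25 ≡ 1, so inverse 25.
S ≡ 45·342171·37 + 8·882441·4 + 14·620977·7 + 5·728973·21 + 22·578151·25 = 1053333788.
1053333788 mod 16766379 = 13818290.

13818290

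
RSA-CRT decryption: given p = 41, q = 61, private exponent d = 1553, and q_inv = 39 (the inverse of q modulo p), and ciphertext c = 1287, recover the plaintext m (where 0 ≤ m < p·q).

2292

d_p = d mod (p−1) = 1553 mod 40 = 33; d_q = d mod (q−1) = 53.
m₁ = c^(d_p) mod p: c ≡ 16 (mod 41), and 16^33 mod 41 = 37.
m₂ = c^(d_q) mod q: c ≡ 6 (mod 61), and 6^53 mod 61 = 35.
h = q_inv·(m₁ − m₂) mod p = 39·(37 − 35) mod 41 = 37.
m = m₂ + h·q = 35 + 37·61 = 2292.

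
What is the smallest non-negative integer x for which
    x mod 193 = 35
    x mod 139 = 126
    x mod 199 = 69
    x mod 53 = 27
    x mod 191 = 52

From x ≡ 35 (mod 193) write x = 35 + 193t. Substituting into x ≡ 126 (mod 139) gives 193t ≡ 91 (mod 139), and since 54⁻¹ ≡ 121 (mod 139), t ≡ 30. Hence x ≡ 35 + 193·30 = 5825 (mod 26827).
From x ≡ 5825 (mod 26827) write x = 5825 + 26827t. Substituting into x ≡ 69 (mod 199) gives 26827t ≡ 15 (mod 199), and since 161⁻¹ ≡ 89 (mod 199), t ≡ 141. Hence x ≡ 5825 + 26827·141 = 3788432 (mod 5338573).
From x ≡ 3788432 (mod 5338573) write x = 3788432 + 5338573t. Substituting into x ≡ 27 (mod 53) gives 5338573t ≡ 35 (mod 53), and since 42⁻¹ ≡ 24 (mod 53), t ≡ 45. Hence x ≡ 3788432 + 5338573·45 = 244024217 (mod 282944369).
From x ≡ 244024217 (mod 282944369) write x = 244024217 + 282944369t. Substituting into x ≡ 52 (mod 191) gives 282944369t ≡ 109 (mod 191), and since 25⁻¹ ≡ 107 (mod 191), t ≡ 12. Hence x ≡ 244024217 + 282944369·12 = 3639356645 (mod 54042374479).

3639356645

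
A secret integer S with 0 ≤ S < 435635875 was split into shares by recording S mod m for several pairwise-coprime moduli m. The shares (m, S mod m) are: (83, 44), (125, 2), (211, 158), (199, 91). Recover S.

The moduli are pairwise coprime; N = 83·125·211·199 = 435635875.
N/83 = 5248625; 5248625 ≡ 37 (mod 83); 37·9 ≡ 1, so inverse 9.
N/125 = 3485087; 3485087 ≡ 87 (mod 125); 87·23 ≡ 1, so inverse 23.
N/211 = 2064625; 2064625 ≡ 201 (mod 211); 201·21 ≡ 1, so inverse 21.
N/199 = 2189125; 2189125 ≡ 125 (mod 199); 125·121 ≡ 1, so inverse 121.
S ≡ 44·5248625·9 + 2·3485087·23 + 158·2064625·21 + 91·2189125·121 = 33193650627.
33193650627 mod 435635875 = 85324127.

85324127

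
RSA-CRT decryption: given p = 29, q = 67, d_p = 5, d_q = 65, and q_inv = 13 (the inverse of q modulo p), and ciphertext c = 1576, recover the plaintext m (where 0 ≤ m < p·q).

m₁ = c^(d_p) mod p: c ≡ 10 (mod 29), and 10^5 mod 29 = 8.
m₂ = c^(d_q) mod q: c ≡ 35 (mod 67), and 35^65 mod 67 = 23.
h = q_inv·(m₁ − m₂) mod p = 13·(8 − 23) mod 29 = 8.
m = m₂ + h·q = 23 + 8·67 = 559.

559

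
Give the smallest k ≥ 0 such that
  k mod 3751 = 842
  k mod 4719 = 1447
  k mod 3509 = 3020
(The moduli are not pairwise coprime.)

2101402

Combine the congruences pairwise.
gcd(3751, 4719) = 121 and 121 | (1447 − 842), so the pair is consistent; merging gives k ≡ 53356 (mod 146289), where 146289 = lcm(3751, 4719).
gcd(146289, 3509) = 121 and 121 | (3020 − 53356), so the pair is consistent; merging gives k ≡ 2101402 (mod 4242381), where 4242381 = lcm(146289, 3509).
The solution is unique modulo lcm(3751, 4719, 3509) = 4242381.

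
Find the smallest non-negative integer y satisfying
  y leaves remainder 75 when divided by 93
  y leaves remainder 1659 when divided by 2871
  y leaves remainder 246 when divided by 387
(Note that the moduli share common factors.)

24627

gcd(93, 2871) = 3 and 3 | (1659 − 75), so the pair is consistent; merging gives y ≡ 24627 (mod 89001), where 89001 = lcm(93, 2871).
gcd(89001, 387) = 9 and 9 | (246 − 24627), so the pair is consistent; merging gives y ≡ 24627 (mod 3827043), where 3827043 = lcm(89001, 387).
The solution is unique modulo lcm(93, 2871, 387) = 3827043.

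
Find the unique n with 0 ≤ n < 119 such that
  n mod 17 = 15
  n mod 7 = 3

From n ≡ 15 (mod 17) write n = 15 + 17t. Substituting into n ≡ 3 (mod 7) gives 17t ≡ 2 (mod 7), and since 3⁻¹ ≡ 5 (mod 7), t ≡ 3. Hence n ≡ 15 + 17·3 = 66 (mod 119).

66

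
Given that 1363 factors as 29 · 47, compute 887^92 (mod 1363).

1

Mod 29: 887 ≡ 17; by Fermat, exponent reduces to 92 mod 28 = 8; 17^8 ≡ 1 (mod 29).
Mod 47: 887 ≡ 41; since 46 | 92, by Fermat 41^92 ≡ 1 (mod 47).
Combine by CRT: x ≡ 1 (mod 29), x ≡ 1 (mod 47) ⇒ x ≡ 1 (mod 1363).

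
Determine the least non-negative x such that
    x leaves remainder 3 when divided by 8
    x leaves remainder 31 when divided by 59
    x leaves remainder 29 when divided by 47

From x ≡ 3 (mod 8) write x = 3 + 8t. Substituting into x ≡ 31 (mod 59) gives 8t ≡ 28 (mod 59), and since 8⁻¹ ≡ 37 (mod 59), t ≡ 33. Hence x ≡ 3 + 8·33 = 267 (mod 472).
From x ≡ 267 (mod 472) write x = 267 + 472t. Substituting into x ≡ 29 (mod 47) gives 472t ≡ 44 (mod 47), and since 2⁻¹ ≡ 24 (mod 47), t ≡ 22. Hence x ≡ 267 + 472·22 = 10651 (mod 22184).

10651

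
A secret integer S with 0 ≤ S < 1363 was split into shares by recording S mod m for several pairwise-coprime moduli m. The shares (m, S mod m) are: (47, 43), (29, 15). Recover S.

1030

From S ≡ 43 (mod 47) write S = 43 + 47t. Substituting into S ≡ 15 (mod 29) gives 47t ≡ 1 (mod 29), and since 18⁻¹ ≡ 21 (mod 29), t ≡ 21. Hence S ≡ 43 + 47·21 = 1030 (mod 1363).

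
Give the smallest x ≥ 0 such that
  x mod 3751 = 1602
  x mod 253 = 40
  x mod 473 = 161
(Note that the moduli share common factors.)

Combine the congruences pairwise.
gcd(3751, 253) = 11 and 11 | (40 − 1602), so the pair is consistent; merging gives x ≡ 5353 (mod 86273), where 86273 = lcm(3751, 253).
gcd(86273, 473) = 11 and 11 | (161 − 5353), so the pair is consistent; merging gives x ≡ 3283727 (mod 3709739), where 3709739 = lcm(86273, 473).
The solution is unique modulo lcm(3751, 253, 473) = 3709739.

3283727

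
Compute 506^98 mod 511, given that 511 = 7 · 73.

200

Mod 7: 506 ≡ 2; by Fermat, exponent reduces to 98 mod 6 = 2; 2^2 ≡ 4 (mod 7).
Mod 73: 506 ≡ 68; by Fermat, exponent reduces to 98 mod 72 = 26; 68^26 ≡ 54 (mod 73).
Combine by CRT: x ≡ 4 (mod 7), x ≡ 54 (mod 73) ⇒ x ≡ 200 (mod 511).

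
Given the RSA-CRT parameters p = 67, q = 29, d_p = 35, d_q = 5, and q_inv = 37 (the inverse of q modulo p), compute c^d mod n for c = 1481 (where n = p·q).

m₁ = c^(d_p) mod p: c ≡ 7 (mod 67), and 7^35 mod 67 = 18.
m₂ = c^(d_q) mod q: c ≡ 2 (mod 29), and 2^5 mod 29 = 3.
h = q_inv·(m₁ − m₂) mod p = 37·(18 − 3) mod 67 = 19.
m = m₂ + h·q = 3 + 19·29 = 554.

554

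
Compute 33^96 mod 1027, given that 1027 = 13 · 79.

417

Mod 13: 33 ≡ 7; since 12 | 96, by Fermat 7^96 ≡ 1 (mod 13).
Mod 79: 33 ≡ 33; by Fermat, exponent reduces to 96 mod 78 = 18; 33^18 ≡ 22 (mod 79).
Combine by CRT: x ≡ 1 (mod 13), x ≡ 22 (mod 79) ⇒ x ≡ 417 (mod 1027).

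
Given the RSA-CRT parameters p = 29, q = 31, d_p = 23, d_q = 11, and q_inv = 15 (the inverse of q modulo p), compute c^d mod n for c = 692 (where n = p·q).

m₁ = c^(d_p) mod p: c ≡ 25 (mod 29), and 25^23 mod 29 = 16.
m₂ = c^(d_q) mod q: c ≡ 10 (mod 31), and 10^11 mod 31 = 19.
h = q_inv·(m₁ − m₂) mod p = 15·(16 − 19) mod 29 = 13.
m = m₂ + h·q = 19 + 13·31 = 422.

422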